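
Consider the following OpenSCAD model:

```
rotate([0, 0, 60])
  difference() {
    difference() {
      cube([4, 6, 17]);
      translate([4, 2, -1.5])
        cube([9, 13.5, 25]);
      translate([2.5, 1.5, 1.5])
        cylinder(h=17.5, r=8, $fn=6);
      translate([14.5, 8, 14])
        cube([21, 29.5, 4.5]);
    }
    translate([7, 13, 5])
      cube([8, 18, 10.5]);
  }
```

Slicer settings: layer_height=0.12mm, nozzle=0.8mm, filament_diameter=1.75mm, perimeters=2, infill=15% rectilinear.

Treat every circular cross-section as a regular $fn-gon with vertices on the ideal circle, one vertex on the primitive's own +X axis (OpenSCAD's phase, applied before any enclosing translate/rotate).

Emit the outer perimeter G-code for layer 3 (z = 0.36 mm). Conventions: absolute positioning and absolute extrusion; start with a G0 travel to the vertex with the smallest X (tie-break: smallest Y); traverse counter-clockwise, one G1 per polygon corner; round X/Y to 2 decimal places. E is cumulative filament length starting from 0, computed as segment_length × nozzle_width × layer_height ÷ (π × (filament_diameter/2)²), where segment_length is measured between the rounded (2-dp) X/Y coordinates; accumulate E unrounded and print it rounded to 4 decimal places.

At z = 0.36 mm: the cube is present — its section is the full 4×6 rectangle; the cube at (4, 2) is present — its section is the full 9×13.5 rectangle; the cylinder at (2.5, 1.5) is not intersected at this z (z outside [1.5, 19]); the cube at (14.5, 8) is absent (z outside [14, 18.5]); Taking the first minus the rest: starting from the 4×6 cube, the 9×13.5 cube at (4, 2) misses the remaining region (no effect) — 1 connected region; the cube at (7, 13) is absent (z outside [5, 15.5]); Taking the first minus the rest: none of the subtracted shapes is present at this height, so that combined region is unchanged — 1 connected region; (whole slice rotated 60° about Z — lengths, areas and connectivity unchanged). The outline is a single polygon with 4 vertices. Extrusion per mm of travel: 0.8 × 0.12 / (π × 0.875²) = 0.039912. Accumulating E over each segment gives final E = 0.7982.

G0 X-5.20 Y3.00 Z0.36
G1 X0.00 Y0.00 E0.2396
G1 X2.00 Y3.46 E0.3991
G1 X-3.20 Y6.46 E0.6387
G1 X-5.20 Y3.00 E0.7982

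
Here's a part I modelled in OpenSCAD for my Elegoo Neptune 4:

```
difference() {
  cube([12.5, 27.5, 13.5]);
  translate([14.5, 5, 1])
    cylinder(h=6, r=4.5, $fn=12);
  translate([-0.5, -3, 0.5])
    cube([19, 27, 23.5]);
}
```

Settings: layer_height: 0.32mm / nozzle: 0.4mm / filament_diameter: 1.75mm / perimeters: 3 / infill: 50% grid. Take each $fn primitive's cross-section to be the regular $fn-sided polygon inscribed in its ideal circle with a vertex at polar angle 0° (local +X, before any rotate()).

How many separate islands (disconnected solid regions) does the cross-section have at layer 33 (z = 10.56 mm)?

At z = 10.56 mm: the cube (footprint 12.5×27.5) is included at this height; the cylinder at (14.5, 5) does not reach this height (z outside [1, 7]); the cube at (-0.5, -3) (footprint 19×27) is included at this height; Taking the first minus the rest: starting from the 12.5×27.5 cube, the 19×27 cube at (-0.5, -3) partially overlaps it — only the 300.00 mm² overlap (of its 513.00 mm²) is removed, clipping the outline — 1 connected region. Overall, the cross-section is a single solid region. Island count = 1.

1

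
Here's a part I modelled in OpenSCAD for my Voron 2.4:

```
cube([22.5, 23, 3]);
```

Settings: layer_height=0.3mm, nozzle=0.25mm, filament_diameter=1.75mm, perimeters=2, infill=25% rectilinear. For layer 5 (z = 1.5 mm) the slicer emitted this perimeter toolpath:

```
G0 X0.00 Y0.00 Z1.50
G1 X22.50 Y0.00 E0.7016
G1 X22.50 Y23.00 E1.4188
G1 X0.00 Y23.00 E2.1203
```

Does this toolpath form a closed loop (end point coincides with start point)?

Start point (G0): (0.00, 0.00). End point (last G1): the path does not return to the start — open.

no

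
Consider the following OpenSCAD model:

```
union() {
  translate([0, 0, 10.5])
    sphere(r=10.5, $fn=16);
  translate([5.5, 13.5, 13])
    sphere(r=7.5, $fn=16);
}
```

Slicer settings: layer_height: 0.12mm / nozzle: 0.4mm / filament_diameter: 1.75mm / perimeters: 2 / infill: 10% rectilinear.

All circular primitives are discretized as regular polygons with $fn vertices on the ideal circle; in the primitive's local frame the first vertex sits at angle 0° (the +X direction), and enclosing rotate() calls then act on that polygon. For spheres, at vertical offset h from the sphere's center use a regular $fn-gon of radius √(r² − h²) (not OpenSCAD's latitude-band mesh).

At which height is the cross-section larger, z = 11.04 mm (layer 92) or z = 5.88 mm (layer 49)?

layer 92 (z = 11.04 mm)

Layer 92 (z = 11.04): the r=10.5 sphere contributes a regular 16-gon of circumradius √(10.5²−0.54²) = 10.486 (area = (16/2)·10.486²·sin(360°/16) = 336.63 mm²); the r=7.5 sphere at (5.5, 13.5) slices to a regular 16-gon of circumradius 7.239 (√(r²−h²) with h=1.96 from center) (area = (16/2)·7.239²·sin(360°/16) = 160.45 mm²); Combining (union): the regions partially overlap — summed areas 497.08 mm² minus the doubly-counted overlap 18.84 mm² gives 478.24 mm² — area = 478.24 mm². So its area = 478.24 mm². Layer 49 (z = 5.88): the sphere: section is a regular 16-gon, circumradius = √(r²−h²) = √(10.5²−4.62²) = 9.429 (area = (16/2)·9.429²·sin(360°/16) = 272.18 mm²); the sphere at (5.5, 13.5): section is a regular 16-gon, circumradius = √(r²−h²) = √(7.5²−7.12²) = 2.357 (area = (16/2)·2.357²·sin(360°/16) = 17.01 mm²); Taking the union: the 2 present regions are separate (no shared area or edge), so areas and boundary lengths simply add and each stays a separate island — area = 289.19 mm². So its area = 289.19 mm². Layer 92 is larger (478.24 vs 289.19 mm²).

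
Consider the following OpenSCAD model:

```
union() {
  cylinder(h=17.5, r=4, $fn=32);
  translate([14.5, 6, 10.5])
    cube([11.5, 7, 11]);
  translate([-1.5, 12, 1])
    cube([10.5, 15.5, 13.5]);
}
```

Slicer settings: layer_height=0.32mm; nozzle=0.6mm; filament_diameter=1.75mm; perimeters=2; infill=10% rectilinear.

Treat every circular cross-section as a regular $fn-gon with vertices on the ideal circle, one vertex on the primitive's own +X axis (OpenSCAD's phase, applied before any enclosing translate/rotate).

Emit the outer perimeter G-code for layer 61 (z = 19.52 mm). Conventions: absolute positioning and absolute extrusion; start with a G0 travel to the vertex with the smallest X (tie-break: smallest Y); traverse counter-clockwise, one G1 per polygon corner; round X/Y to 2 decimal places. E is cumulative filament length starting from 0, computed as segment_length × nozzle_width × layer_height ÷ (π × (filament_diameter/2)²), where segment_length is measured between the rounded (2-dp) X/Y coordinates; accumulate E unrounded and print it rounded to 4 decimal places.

At z = 19.52 mm: the cylinder is not intersected at this z (z outside [0, 17.5]); the cube at (14.5, 6) is present — its section is the full 11.5×7 rectangle; the cube at (-1.5, 12) is absent (z outside [1, 14.5]); Taking the union: only the 11.5×7 cube at (14.5, 6) is present, so the union is just that shape — 1 connected region. The outline is a single polygon with 4 vertices. Extrusion per mm of travel: 0.6 × 0.32 / (π × 0.875²) = 0.079824. Accumulating E over each segment gives final E = 2.9535.

G0 X14.50 Y6.00 Z19.52
G1 X26.00 Y6.00 E0.9180
G1 X26.00 Y13.00 E1.4767
G1 X14.50 Y13.00 E2.3947
G1 X14.50 Y6.00 E2.9535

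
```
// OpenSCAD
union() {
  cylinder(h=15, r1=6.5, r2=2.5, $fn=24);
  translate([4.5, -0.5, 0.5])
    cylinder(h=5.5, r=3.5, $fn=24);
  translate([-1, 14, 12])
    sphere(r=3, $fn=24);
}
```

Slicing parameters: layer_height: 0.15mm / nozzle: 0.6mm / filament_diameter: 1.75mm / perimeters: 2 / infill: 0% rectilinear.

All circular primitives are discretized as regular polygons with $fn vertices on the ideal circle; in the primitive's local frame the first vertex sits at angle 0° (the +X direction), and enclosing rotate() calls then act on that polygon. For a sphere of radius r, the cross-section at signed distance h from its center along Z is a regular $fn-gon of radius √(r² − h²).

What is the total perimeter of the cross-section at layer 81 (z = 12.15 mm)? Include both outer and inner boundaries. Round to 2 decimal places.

39.20 mm

At z = 12.15 mm: the cone: at t=0.810 of its height the radius interpolates to r₁+(r₂−r₁)t = 3.260, giving a regular 24-gon of that circumradius (perimeter = 2·24·3.260·sin(180°/24) = 20.42 mm); the cylinder at (4.5, -0.5) is absent (z outside [0.5, 6]); the sphere at (-1, 14): section is a regular 24-gon, circumradius = √(r²−h²) = √(3²−0.15²) = 2.996 (perimeter = 2·24·2.996·sin(180°/24) = 18.77 mm); Merging all regions: the 2 present regions are separate (no shared area or edge), so areas and boundary lengths simply add and each stays a separate island — boundary = 39.20 mm. Overall, the cross-section has 2 separate islands. Total boundary length (outer) = 39.20 mm.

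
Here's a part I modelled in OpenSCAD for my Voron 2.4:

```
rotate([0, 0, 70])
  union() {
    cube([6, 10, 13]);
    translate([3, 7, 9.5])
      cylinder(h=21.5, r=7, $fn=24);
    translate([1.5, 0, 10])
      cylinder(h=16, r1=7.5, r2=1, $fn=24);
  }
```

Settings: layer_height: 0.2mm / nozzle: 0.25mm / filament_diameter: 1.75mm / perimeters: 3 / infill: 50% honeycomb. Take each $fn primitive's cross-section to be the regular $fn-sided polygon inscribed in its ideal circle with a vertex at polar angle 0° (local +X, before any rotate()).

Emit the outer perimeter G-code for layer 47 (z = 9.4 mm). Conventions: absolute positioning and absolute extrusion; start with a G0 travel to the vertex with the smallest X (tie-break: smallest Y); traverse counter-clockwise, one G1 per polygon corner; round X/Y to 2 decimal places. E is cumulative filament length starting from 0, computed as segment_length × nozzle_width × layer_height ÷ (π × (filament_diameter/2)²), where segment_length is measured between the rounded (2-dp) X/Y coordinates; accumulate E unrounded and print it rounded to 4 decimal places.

At z = 9.4 mm: the cube is present — its section is the full 6×10 rectangle; the cylinder at (3, 7) is absent (z outside [9.5, 31]); the cone at (1.5, 0) does not reach this height (z outside [10, 26]); Combining (union): only the 6×10 cube is present, so the union is just that shape — 1 connected region; (rotated 70° about Z; rotation is an isometry so areas/perimeters/island counts are preserved). The outline is a single polygon with 4 vertices. Extrusion per mm of travel: 0.25 × 0.2 / (π × 0.875²) = 0.020788. Accumulating E over each segment gives final E = 0.6652.

G0 X-9.40 Y3.42 Z9.40
G1 X0.00 Y0.00 E0.2079
G1 X2.05 Y5.64 E0.3327
G1 X-7.34 Y9.06 E0.5404
G1 X-9.40 Y3.42 E0.6652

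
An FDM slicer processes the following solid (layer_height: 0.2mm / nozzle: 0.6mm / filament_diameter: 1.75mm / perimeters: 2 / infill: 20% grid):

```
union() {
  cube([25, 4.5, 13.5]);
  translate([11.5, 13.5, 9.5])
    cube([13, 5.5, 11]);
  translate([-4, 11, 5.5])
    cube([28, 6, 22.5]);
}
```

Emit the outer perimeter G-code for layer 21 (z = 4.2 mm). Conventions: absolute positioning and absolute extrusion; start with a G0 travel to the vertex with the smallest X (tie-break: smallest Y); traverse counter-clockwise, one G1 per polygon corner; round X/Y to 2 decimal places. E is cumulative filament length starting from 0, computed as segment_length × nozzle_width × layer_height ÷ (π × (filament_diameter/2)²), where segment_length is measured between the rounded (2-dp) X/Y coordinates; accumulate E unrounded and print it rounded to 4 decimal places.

G0 X0.00 Y0.00 Z4.20
G1 X25.00 Y0.00 E1.2473
G1 X25.00 Y4.50 E1.4718
G1 X0.00 Y4.50 E2.7190
G1 X0.00 Y0.00 E2.9435

At z = 4.2 mm: the cube (footprint 25×4.5) is included at this height; the cube at (11.5, 13.5) does not reach this height (z outside [9.5, 20.5]); the cube at (-4, 11) is not intersected at this z (z outside [5.5, 28]); Merging all regions: only the 25×4.5 cube is present, so the union is just that shape — 1 connected region. The outline is a single polygon with 4 vertices. Extrusion per mm of travel: 0.6 × 0.2 / (π × 0.875²) = 0.049890. Accumulating E over each segment gives final E = 2.9435.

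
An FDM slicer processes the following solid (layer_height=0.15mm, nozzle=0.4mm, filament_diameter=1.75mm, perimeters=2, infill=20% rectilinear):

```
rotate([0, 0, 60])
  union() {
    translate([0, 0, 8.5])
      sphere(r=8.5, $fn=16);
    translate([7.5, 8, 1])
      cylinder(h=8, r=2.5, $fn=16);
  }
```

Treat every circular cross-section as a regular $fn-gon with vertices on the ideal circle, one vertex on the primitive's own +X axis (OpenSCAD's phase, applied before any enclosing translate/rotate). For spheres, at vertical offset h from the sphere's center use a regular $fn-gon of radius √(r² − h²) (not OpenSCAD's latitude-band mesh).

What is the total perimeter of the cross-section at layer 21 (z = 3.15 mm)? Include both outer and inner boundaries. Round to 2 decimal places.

At z = 3.15 mm: the r=8.5 sphere slices to a regular 16-gon of circumradius 6.605 (√(r²−h²) with h=5.35 from center) (perimeter = 2·16·6.605·sin(180°/16) = 41.23 mm); the r=2.5 cylinder at (7.5, 8) gives a regular 16-gon of circumradius 2.5 (constant along its height) (perimeter = 2·16·2.500·sin(180°/16) = 15.61 mm); Combining (union): the 2 present regions are separate (no shared area or edge), so areas and boundary lengths simply add and each stays a separate island — boundary = 56.84 mm; (whole slice rotated 60° about Z — lengths, areas and connectivity unchanged). Overall, the cross-section has 2 separate islands. Total boundary length (outer) = 56.84 mm.

56.84 mm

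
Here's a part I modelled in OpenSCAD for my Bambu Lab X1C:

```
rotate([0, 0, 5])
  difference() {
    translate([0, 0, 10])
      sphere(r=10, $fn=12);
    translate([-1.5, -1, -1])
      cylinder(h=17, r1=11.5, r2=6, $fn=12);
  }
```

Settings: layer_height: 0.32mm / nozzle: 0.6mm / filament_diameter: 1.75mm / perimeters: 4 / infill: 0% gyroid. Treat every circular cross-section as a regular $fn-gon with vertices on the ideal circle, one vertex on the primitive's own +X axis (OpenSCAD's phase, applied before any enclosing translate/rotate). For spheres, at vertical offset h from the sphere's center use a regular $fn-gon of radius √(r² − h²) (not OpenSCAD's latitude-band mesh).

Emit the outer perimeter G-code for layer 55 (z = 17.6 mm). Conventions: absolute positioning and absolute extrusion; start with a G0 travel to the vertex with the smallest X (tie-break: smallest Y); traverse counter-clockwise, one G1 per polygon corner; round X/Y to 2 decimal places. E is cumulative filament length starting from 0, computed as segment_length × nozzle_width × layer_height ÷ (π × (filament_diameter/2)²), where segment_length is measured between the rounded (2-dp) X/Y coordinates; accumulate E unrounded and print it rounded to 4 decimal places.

At z = 17.6 mm: the r=10 sphere contributes a regular 12-gon of circumradius √(10²−7.6²) = 6.499; the cone at (-1.5, -1) does not reach this height (z outside [-1, 16]); After the difference (first − rest): none of the subtracted shapes is present at this height, so the r=10 sphere is unchanged — 1 connected region; (whole slice rotated 5° about Z — lengths, areas and connectivity unchanged). The outline is a single polygon with 12 vertices. Extrusion per mm of travel: 0.6 × 0.32 / (π × 0.875²) = 0.079824. Accumulating E over each segment gives final E = 3.2218.

G0 X-6.47 Y-0.57 Z17.60
G1 X-5.32 Y-3.73 E0.2684
G1 X-2.75 Y-5.89 E0.5364
G1 X0.57 Y-6.47 E0.8054
G1 X3.73 Y-5.32 E1.0739
G1 X5.89 Y-2.75 E1.3419
G1 X6.47 Y0.57 E1.6109
G1 X5.32 Y3.73 E1.8793
G1 X2.75 Y5.89 E2.1473
G1 X-0.57 Y6.47 E2.4163
G1 X-3.73 Y5.32 E2.6848
G1 X-5.89 Y2.75 E2.9527
G1 X-6.47 Y-0.57 E3.2218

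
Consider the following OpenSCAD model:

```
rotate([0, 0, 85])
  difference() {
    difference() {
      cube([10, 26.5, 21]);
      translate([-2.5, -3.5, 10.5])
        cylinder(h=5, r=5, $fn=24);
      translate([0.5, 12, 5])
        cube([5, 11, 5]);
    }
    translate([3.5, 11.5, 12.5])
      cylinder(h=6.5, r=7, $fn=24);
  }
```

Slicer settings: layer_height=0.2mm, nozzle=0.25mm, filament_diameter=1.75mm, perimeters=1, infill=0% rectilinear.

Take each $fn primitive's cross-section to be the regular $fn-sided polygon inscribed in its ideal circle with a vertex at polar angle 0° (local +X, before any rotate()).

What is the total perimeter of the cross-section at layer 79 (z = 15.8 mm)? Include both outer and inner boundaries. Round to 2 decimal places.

80.21 mm

At z = 15.8 mm: the cube is present — its section is the full 10×26.5 rectangle (perimeter 73.00 mm); the cylinder at (-2.5, -3.5) does not reach this height (z outside [10.5, 15.5]); the cube at (0.5, 12) is not intersected at this z (z outside [5, 10]); Subtracting the remaining from the first: none of the subtracted shapes is present at this height, so the 10×26.5 cube is unchanged — boundary = 73.00 mm; the cylinder at (3.5, 11.5): section is a regular 24-gon, circumradius r=7 (perimeter = 2·24·7.000·sin(180°/24) = 43.86 mm); Taking the first minus the rest: starting from the result so far, the r=7 cylinder at (3.5, 11.5) partially overlaps it — only the 121.13 mm² overlap (of its 152.19 mm²) is removed, clipping the outline — boundary = 80.21 mm; (whole slice rotated 85° about Z — lengths, areas and connectivity unchanged). Overall, the cross-section has 2 separate islands. Total boundary length (outer) = 80.21 mm.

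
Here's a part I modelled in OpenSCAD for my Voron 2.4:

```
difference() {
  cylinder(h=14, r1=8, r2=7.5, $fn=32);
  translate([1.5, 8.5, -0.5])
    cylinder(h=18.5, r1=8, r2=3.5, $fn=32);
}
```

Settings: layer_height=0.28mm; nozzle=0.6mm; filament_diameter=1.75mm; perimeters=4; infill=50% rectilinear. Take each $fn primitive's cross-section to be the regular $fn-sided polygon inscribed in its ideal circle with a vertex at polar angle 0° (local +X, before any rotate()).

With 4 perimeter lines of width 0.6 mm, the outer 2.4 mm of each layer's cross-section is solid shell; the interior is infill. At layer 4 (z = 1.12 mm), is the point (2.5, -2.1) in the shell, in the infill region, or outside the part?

infill

At z = 1.12 mm: the cone (r1=8→r2=7.5) has section circumradius 7.960 here — a regular 32-gon; the cone at (1.5, 8.5) contributes a regular 32-gon of circumradius 7.606 (interpolated between r1=8 and r2=3.5 at t=0.088); Taking the first minus the rest: starting from the cone, the cone at (1.5, 8.5) partially overlaps it — only the 62.39 mm² overlap (of its 180.58 mm²) is removed, clipping the outline — 1 connected region. Overall, the cross-section is a single solid region. The nearest boundary edge runs (1.50, 0.89)→(2.98, 1.04); distance from the point to it = 3.08 mm. The point is inside the cross-section and 3.08 mm from the nearest boundary — more than the 2.4 mm shell width (4 × 0.6), so it's in the infill interior.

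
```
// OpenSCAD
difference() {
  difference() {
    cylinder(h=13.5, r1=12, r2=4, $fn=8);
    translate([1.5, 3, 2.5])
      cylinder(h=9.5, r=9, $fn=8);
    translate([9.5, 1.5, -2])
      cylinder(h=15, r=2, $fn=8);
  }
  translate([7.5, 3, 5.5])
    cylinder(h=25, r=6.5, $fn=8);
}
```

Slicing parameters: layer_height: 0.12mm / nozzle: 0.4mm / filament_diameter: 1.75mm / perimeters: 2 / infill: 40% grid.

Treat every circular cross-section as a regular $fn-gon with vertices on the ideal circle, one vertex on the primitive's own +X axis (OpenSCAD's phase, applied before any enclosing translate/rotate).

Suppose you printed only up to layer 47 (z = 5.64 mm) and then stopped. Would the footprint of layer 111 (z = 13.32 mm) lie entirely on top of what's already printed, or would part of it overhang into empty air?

part overhangs

Compare the two slices. At z = 5.64: the cone (r1=12→r2=4) has section circumradius 8.658 here — a regular 8-gon (area = (8/2)·8.658²·sin(360°/8) = 212.01 mm²); the r=9 cylinder at (1.5, 3) contributes a regular 8-gon of circumradius 9 (area = (8/2)·9.000²·sin(360°/8) = 229.10 mm²); the r=2 cylinder at (9.5, 1.5) contributes a regular 8-gon of circumradius 2 (area = (8/2)·2.000²·sin(360°/8) = 11.31 mm²); Subtracting the remaining from the first: starting from the cone (212.01 mm²), the r=9 cylinder at (1.5, 3) partially overlaps it — only the 164.70 mm² overlap (of its 229.10 mm²) is removed, clipping the outline; the r=2 cylinder at (9.5, 1.5) misses the remaining region (no effect) — area = 47.31 mm²; the cylinder at (7.5, 3): section is a regular 8-gon, circumradius r=6.5 (area = (8/2)·6.500²·sin(360°/8) = 119.50 mm²); After the difference (first − rest): starting from that combined region (47.31 mm²), the r=6.5 cylinder at (7.5, 3) misses the remaining region (no effect) — area = 47.31 mm². At z = 13.32: the cone: at t=0.987 of its height the radius interpolates to r₁+(r₂−r₁)t = 4.107, giving a regular 8-gon of that circumradius (area = (8/2)·4.107²·sin(360°/8) = 47.70 mm²); the cylinder at (1.5, 3) is not intersected at this z (z outside [2.5, 12]); the cylinder at (9.5, 1.5) is absent (z outside [-2, 13]); Subtracting the remaining from the first: none of the subtracted shapes is present at this height, so the cone is unchanged — area = 47.70 mm²; the r=6.5 cylinder at (7.5, 3) contributes a regular 8-gon of circumradius 6.5 (area = (8/2)·6.500²·sin(360°/8) = 119.50 mm²); Subtracting the remaining from the first: starting from the result so far (47.70 mm²), the r=6.5 cylinder at (7.5, 3) partially overlaps it — only the 8.05 mm² overlap (of its 119.50 mm²) is removed, clipping the outline — area = 39.65 mm². Checking containment: at z = 13.32 the cross-section extends beyond the z = 5.64 cross-section by about 39.65 mm².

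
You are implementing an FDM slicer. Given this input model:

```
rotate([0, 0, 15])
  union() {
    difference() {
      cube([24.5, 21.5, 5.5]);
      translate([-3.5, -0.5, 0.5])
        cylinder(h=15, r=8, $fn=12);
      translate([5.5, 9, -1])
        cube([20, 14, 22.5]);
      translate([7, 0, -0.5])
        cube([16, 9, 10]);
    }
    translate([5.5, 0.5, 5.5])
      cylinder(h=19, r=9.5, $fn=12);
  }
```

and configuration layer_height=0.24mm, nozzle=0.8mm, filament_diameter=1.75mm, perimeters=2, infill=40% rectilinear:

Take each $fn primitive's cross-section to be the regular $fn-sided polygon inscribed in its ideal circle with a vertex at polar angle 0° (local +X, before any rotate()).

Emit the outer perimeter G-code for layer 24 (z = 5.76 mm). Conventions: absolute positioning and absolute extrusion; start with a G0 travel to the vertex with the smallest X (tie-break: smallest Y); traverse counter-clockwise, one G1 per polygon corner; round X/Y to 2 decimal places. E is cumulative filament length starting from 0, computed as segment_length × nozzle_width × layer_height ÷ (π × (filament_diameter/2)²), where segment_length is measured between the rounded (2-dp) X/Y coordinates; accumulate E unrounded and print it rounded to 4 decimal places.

G0 X-3.99 Y-0.55 Z5.76
G1 X-1.53 Y-4.81 E0.3927
G1 X2.72 Y-7.27 E0.7847
G1 X7.64 Y-7.27 E1.1774
G1 X11.90 Y-4.81 E1.5701
G1 X14.36 Y-0.55 E1.9628
G1 X14.36 Y4.37 E2.3555
G1 X11.90 Y8.62 E2.7475
G1 X7.64 Y11.08 E3.1402
G1 X2.72 Y11.08 E3.5329
G1 X-1.53 Y8.62 E3.9249
G1 X-3.99 Y4.37 E4.3169
G1 X-3.99 Y-0.55 E4.7096

At z = 5.76 mm: the cube is absent (z outside [0, 5.5]); the cylinder at (-3.5, -0.5): section is a regular 12-gon, circumradius r=8; the cube at (5.5, 9) (footprint 20×14) is included at this height; the 16×9 cube at (7, 0) contributes its full rectangle; After the difference (first − rest): the first operand is absent here, so nothing remains; the r=9.5 cylinder at (5.5, 0.5) gives a regular 12-gon of circumradius 9.5 (constant along its height); Combining (union): only the r=9.5 cylinder at (5.5, 0.5) is present, so the union is just that shape — 1 connected region; (whole slice rotated 15° about Z — lengths, areas and connectivity unchanged). The outline is a single polygon with 12 vertices. Extrusion per mm of travel: 0.8 × 0.24 / (π × 0.875²) = 0.079824. Accumulating E over each segment gives final E = 4.7096.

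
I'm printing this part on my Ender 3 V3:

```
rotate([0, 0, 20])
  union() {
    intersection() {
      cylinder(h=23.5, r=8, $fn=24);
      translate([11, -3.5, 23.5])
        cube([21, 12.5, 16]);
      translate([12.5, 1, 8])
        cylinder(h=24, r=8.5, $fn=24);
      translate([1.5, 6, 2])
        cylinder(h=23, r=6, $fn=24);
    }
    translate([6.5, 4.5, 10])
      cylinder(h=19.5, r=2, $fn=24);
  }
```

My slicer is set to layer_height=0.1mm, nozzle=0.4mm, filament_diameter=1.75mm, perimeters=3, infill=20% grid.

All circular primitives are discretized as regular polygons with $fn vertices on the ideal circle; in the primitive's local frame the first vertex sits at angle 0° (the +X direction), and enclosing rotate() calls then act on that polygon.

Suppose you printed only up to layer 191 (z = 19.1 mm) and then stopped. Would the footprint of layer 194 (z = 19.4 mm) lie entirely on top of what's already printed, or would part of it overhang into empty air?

Compare the two slices. At z = 19.1: the r=8 cylinder contributes a regular 24-gon of circumradius 8 (area = (24/2)·8.000²·sin(360°/24) = 198.77 mm²); the cube at (11, -3.5) does not reach this height (z outside [23.5, 39.5]); the cylinder at (12.5, 1): section is a regular 24-gon, circumradius r=8.5 (area = (24/2)·8.500²·sin(360°/24) = 224.40 mm²); the r=6 cylinder at (1.5, 6) contributes a regular 24-gon of circumradius 6 (area = (24/2)·6.000²·sin(360°/24) = 111.81 mm²); After intersecting: at least one operand is absent at this height, so nothing remains; the r=2 cylinder at (6.5, 4.5) contributes a regular 24-gon of circumradius 2 (area = (24/2)·2.000²·sin(360°/24) = 12.42 mm²); Combining (union): only the r=2 cylinder at (6.5, 4.5) is present, so the union is just that shape — area = 12.42 mm²; (rotated 20° about Z; rotation is an isometry so areas/perimeters/island counts are preserved). At z = 19.4: the cylinder: section is a regular 24-gon, circumradius r=8 (area = (24/2)·8.000²·sin(360°/24) = 198.77 mm²); the cube at (11, -3.5) is absent (z outside [23.5, 39.5]); the r=8.5 cylinder at (12.5, 1) contributes a regular 24-gon of circumradius 8.5 (area = (24/2)·8.500²·sin(360°/24) = 224.40 mm²); the r=6 cylinder at (1.5, 6) contributes a regular 24-gon of circumradius 6 (area = (24/2)·6.000²·sin(360°/24) = 111.81 mm²); After intersecting: at least one operand is absent at this height, so nothing remains; the r=2 cylinder at (6.5, 4.5) contributes a regular 24-gon of circumradius 2 (area = (24/2)·2.000²·sin(360°/24) = 12.42 mm²); Merging all regions: only the r=2 cylinder at (6.5, 4.5) is present, so the union is just that shape — area = 12.42 mm²; (rotated 20° about Z; rotation is an isometry so areas/perimeters/island counts are preserved). Checking containment: the cross-section at z = 19.4 is a subset of the cross-section at z = 19.1.

entirely on top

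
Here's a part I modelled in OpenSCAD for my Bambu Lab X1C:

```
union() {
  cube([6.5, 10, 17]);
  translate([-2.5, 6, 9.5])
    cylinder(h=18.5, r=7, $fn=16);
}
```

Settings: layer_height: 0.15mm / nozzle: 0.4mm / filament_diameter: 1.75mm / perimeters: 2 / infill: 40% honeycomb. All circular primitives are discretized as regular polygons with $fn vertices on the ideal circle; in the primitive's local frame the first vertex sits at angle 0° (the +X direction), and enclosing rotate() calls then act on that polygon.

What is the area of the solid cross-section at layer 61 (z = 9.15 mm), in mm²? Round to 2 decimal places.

65.00 mm²

At z = 9.15 mm: the 6.5×10 cube contributes its full rectangle (area 65.00 mm²); the cylinder at (-2.5, 6) does not reach this height (z outside [9.5, 28]); Merging all regions: only the 6.5×10 cube is present, so the union is just that shape — area = 65.00 mm². Overall, the cross-section is a single solid region. Net area = 65.00 mm².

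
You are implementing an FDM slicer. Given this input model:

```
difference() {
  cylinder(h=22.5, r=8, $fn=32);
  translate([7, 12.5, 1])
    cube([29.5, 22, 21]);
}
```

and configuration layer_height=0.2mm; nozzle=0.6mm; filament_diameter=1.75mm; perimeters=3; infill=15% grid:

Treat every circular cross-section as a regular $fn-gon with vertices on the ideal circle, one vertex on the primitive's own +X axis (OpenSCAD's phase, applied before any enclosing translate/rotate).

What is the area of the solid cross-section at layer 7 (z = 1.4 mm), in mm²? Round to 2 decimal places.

199.77 mm²

At z = 1.4 mm: the cylinder: section is a regular 32-gon, circumradius r=8 (area = (32/2)·8.000²·sin(360°/32) = 199.77 mm²); the cube at (7, 12.5) is present — its section is the full 29.5×22 rectangle (area 649.00 mm²); Taking the first minus the rest: starting from the r=8 cylinder (199.77 mm²), the 29.5×22 cube at (7, 12.5) misses the remaining region (no effect) — area = 199.77 mm². Overall, the cross-section is a single solid region. Net area = 199.77 mm².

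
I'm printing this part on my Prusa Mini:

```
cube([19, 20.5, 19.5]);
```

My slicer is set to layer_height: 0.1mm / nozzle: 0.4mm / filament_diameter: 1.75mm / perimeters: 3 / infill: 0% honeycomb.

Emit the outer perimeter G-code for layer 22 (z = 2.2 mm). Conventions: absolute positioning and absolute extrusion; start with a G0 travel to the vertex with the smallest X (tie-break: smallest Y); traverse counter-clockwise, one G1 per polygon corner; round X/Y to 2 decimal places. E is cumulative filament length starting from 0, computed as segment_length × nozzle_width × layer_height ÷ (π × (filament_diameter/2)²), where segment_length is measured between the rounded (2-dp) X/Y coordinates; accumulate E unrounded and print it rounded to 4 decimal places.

At z = 2.2 mm: the cube (footprint 19×20.5) is included at this height. The outline is a single polygon with 4 vertices. Extrusion per mm of travel: 0.4 × 0.1 / (π × 0.875²) = 0.016630. Accumulating E over each segment gives final E = 1.3138.

G0 X0.00 Y0.00 Z2.20
G1 X19.00 Y0.00 E0.3160
G1 X19.00 Y20.50 E0.6569
G1 X0.00 Y20.50 E0.9729
G1 X0.00 Y0.00 E1.3138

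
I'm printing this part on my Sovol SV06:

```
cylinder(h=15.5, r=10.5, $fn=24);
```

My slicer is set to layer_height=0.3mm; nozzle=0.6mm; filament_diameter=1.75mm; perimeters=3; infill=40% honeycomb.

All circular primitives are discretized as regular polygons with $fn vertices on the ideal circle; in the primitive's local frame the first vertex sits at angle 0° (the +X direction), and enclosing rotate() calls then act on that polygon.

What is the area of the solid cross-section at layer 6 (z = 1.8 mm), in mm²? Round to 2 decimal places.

342.42 mm²

At z = 1.8 mm: the cylinder: section is a regular 24-gon, circumradius r=10.5 (area = (24/2)·10.500²·sin(360°/24) = 342.42 mm²). Overall, the cross-section is a single solid region. Net area = 342.42 mm².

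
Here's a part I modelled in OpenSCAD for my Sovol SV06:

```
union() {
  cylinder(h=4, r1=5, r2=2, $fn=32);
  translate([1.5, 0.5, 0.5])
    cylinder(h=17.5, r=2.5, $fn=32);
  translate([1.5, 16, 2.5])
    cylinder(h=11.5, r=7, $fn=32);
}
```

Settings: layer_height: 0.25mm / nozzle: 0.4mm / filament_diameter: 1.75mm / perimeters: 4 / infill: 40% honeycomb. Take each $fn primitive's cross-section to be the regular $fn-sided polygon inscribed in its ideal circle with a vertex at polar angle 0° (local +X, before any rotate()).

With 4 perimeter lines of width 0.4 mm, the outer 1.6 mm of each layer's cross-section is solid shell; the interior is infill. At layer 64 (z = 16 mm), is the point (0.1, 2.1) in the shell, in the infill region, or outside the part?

shell

At z = 16 mm: the cone is not intersected at this z (z outside [0, 4]); the cylinder at (1.5, 0.5): section is a regular 32-gon, circumradius r=2.5; the cylinder at (1.5, 16) is absent (z outside [2.5, 14]); Combining (union): only the r=2.5 cylinder at (1.5, 0.5) is present, so the union is just that shape — 1 connected region. Overall, the cross-section is a single solid region. The nearest boundary edge runs (0.11, 2.58)→(-0.27, 2.27); distance from the point to it = 0.36 mm. The point is inside the cross-section, 0.36 mm from the nearest boundary — within the 1.6 mm shell band (4 × 0.4).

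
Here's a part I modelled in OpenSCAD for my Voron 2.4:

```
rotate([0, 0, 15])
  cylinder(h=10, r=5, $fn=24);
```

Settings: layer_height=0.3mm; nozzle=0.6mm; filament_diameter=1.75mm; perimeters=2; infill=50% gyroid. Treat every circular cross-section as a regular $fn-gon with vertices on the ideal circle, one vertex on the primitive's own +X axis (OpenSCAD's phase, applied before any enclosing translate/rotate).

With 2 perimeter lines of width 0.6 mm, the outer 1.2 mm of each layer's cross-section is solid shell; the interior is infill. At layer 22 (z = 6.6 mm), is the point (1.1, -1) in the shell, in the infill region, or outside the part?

infill

At z = 6.6 mm: the cylinder: section is a regular 24-gon, circumradius r=5; (whole slice rotated 15° about Z — lengths, areas and connectivity unchanged). Overall, the cross-section is a single solid region. Undo the 15° rotation: the query point maps to (0.804, -1.251) in the un-rotated model frame. The nearest boundary edge runs (2.50, -4.33)→(3.54, -3.54); distance from the point to it = 3.48 mm. The point is inside the cross-section and 3.48 mm from the nearest boundary — more than the 1.2 mm shell width (2 × 0.6), so it's in the infill interior.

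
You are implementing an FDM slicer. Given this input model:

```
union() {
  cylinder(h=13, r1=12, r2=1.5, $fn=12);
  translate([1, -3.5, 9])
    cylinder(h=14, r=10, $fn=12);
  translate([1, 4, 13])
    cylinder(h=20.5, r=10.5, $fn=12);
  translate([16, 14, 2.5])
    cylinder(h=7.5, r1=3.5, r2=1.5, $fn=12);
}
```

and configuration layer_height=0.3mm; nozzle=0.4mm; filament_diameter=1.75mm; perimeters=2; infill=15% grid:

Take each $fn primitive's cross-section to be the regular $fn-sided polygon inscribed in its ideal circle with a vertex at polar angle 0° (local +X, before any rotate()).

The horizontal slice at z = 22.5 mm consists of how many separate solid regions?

1

At z = 22.5 mm: the cone is absent (z outside [0, 13]); the cylinder at (1, -3.5): section is a regular 12-gon, circumradius r=10; the r=10.5 cylinder at (1, 4) contributes a regular 12-gon of circumradius 10.5; the cone at (16, 14) does not reach this height (z outside [2.5, 10]); Merging all regions: the regions partially overlap (shared area 168.69 mm²), so overlapping operands fuse into one piece — 1 connected region. The result has 1 disconnected region.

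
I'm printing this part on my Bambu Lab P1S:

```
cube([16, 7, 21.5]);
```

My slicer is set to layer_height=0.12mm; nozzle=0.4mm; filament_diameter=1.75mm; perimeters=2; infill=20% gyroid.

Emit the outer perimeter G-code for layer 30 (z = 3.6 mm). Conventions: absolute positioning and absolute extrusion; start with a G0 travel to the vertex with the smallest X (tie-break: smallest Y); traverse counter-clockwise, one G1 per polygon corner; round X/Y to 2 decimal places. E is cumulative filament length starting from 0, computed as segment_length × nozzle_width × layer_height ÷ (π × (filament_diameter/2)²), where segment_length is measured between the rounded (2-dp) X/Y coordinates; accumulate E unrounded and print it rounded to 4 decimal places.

At z = 3.6 mm: the 16×7 cube contributes its full rectangle. The outline is a single polygon with 4 vertices. Extrusion per mm of travel: 0.4 × 0.12 / (π × 0.875²) = 0.019956. Accumulating E over each segment gives final E = 0.9180.

G0 X0.00 Y0.00 Z3.60
G1 X16.00 Y0.00 E0.3193
G1 X16.00 Y7.00 E0.4590
G1 X0.00 Y7.00 E0.7783
G1 X0.00 Y0.00 E0.9180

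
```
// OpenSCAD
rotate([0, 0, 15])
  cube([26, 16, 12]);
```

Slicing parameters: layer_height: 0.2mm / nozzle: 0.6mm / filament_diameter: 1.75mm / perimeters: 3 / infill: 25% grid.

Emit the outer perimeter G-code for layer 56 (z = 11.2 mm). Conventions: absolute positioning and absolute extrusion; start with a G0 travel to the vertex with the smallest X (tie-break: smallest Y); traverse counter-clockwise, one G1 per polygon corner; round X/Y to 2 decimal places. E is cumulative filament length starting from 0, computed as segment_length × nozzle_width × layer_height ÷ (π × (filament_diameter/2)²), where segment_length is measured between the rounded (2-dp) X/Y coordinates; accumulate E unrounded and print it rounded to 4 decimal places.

At z = 11.2 mm: the 26×16 cube contributes its full rectangle; (rotated 15° about Z; rotation is an isometry so areas/perimeters/island counts are preserved). The outline is a single polygon with 4 vertices. Extrusion per mm of travel: 0.6 × 0.2 / (π × 0.875²) = 0.049890. Accumulating E over each segment gives final E = 4.1899.

G0 X-4.14 Y15.45 Z11.20
G1 X0.00 Y0.00 E0.7980
G1 X25.11 Y6.73 E2.0950
G1 X20.97 Y22.18 E2.8930
G1 X-4.14 Y15.45 E4.1899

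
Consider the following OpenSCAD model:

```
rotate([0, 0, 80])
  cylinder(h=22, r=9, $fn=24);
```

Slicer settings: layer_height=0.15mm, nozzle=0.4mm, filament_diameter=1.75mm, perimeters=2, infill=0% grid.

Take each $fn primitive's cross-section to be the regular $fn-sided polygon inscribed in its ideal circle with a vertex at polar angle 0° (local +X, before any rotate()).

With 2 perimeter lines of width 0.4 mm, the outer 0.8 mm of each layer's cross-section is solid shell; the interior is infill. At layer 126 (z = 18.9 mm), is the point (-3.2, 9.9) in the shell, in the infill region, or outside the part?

At z = 18.9 mm: the r=9 cylinder gives a regular 24-gon of circumradius 9 (constant along its height); (rotated 80° about Z; rotation is an isometry so areas/perimeters/island counts are preserved). Overall, the cross-section is a single solid region. Undo the 80° rotation: the query point maps to (9.194, 4.871) in the un-rotated model frame. The nearest boundary edge runs (8.69, 2.33)→(7.79, 4.50); distance from the point to it = 1.43 mm. The point is not inside any of the regions above, so it lies outside the cross-section (1.43 mm from the nearest boundary).

outside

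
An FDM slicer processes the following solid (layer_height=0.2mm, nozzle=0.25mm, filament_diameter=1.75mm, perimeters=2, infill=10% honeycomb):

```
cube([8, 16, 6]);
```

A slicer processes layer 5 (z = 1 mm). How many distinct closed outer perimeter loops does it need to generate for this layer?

1

At z = 1 mm: the cube (footprint 8×16) is included at this height. The result has 1 disconnected region.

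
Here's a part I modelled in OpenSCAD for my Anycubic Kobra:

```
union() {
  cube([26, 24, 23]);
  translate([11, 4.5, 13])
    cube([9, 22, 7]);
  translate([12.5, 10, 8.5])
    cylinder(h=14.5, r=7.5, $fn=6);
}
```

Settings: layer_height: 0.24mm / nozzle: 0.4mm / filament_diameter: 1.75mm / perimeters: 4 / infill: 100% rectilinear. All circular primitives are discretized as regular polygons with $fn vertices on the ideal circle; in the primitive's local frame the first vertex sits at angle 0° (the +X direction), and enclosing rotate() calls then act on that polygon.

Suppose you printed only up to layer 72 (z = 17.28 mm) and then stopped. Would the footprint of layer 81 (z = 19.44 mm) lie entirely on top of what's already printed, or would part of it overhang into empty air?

Compare the two slices. At z = 17.28: the cube (footprint 26×24) is included at this height (area 624.00 mm²); the cube at (11, 4.5) (footprint 9×22) is included at this height (area 198.00 mm²); the r=7.5 cylinder at (12.5, 10) gives a regular 6-gon of circumradius 7.5 (constant along its height) (area = (6/2)·7.500²·sin(360°/6) = 146.14 mm²); Taking the union: the regions partially overlap — summed areas 968.14 mm² minus the doubly-counted overlap 321.64 mm² gives 646.50 mm² — area = 646.50 mm². At z = 19.44: the cube (footprint 26×24) is included at this height (area 624.00 mm²); the cube at (11, 4.5) (footprint 9×22) is included at this height (area 198.00 mm²); the cylinder at (12.5, 10): section is a regular 6-gon, circumradius r=7.5 (area = (6/2)·7.500²·sin(360°/6) = 146.14 mm²); Merging all regions: the regions partially overlap — summed areas 968.14 mm² minus the doubly-counted overlap 321.64 mm² gives 646.50 mm² — area = 646.50 mm². Checking containment: the cross-section at z = 19.44 is a subset of the cross-section at z = 17.28.

entirely on top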